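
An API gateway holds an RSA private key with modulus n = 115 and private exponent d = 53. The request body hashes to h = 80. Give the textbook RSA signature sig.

h^2 ≡ 80^2 = 6400 ≡ 75
h^4 ≡ 75^2 = 5625 ≡ 105
h^8 ≡ 105^2 = 11025 ≡ 100
h^16 ≡ 100^2 = 10000 ≡ 110
h^32 ≡ 110^2 = 12100 ≡ 25
53 = 32 + 16 + 4 + 1, so h^53 ≡ 25·110·105·80 ≡ 65 (mod 115)

65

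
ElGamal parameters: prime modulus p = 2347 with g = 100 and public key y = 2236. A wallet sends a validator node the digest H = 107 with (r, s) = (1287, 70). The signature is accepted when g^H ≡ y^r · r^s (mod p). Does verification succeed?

Left side g^H mod p:
100^107 mod 2347 = 772
Right side y^r · r^s mod p:
2236^1287 mod 2347 = 2320
1287^70 mod 2347 = 1623
2320·1623 = 3765360 ≡ 772 (mod 2347)
772 ≡ 772 (mod 2347), so the signature is genuine.

passes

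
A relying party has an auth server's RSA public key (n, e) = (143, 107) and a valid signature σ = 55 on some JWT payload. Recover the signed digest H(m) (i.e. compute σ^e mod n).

22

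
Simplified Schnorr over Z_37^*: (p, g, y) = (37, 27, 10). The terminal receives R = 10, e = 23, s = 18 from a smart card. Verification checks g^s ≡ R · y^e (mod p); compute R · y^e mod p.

1

10^2 = 100 ≡ 26
10^4 ≡ 26^2 = 676 ≡ 10
10^8 ≡ 10^2 = 100 ≡ 26
10^16 ≡ 26^2 = 676 ≡ 10
23 = 16 + 4 + 2 + 1, so 10^23 ≡ 10·10·26·10 ≡ 26 (mod 37)
R · y^e ≡ 10·26 = 260 ≡ 1 (mod 37)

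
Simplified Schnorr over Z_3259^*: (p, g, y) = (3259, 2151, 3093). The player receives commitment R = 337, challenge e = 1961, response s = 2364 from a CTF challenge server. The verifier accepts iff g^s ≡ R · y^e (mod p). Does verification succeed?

g^s mod p:
Squares mod 3259: 2151^1≡2151, 2151^2≡2280, 2151^4≡295, 2151^8≡2291, 2151^16≡1691, 2151^32≡1338, 2151^64≡1053, 2151^128≡749, 2151^256≡453, 2151^512≡3151, 2151^1024≡1887, 2151^2048≡1941
2364 = 2048 + 256 + 32 + 16 + 8 + 4, so 2151^2364 ≡ 1941·453·1338·1691·2291·295 ≡ 19 (mod 3259)
R · y^e mod p:
Squares mod 3259: 3093^1≡3093, 3093^2≡1484, 3093^4≡2431, 3093^8≡1194, 3093^16≡1453, 3093^32≡2636, 3093^64≡308, 3093^128≡353, 3093^256≡767, 3093^512≡1669, 3093^1024≡2375
1961 = 1024 + 512 + 256 + 128 + 32 + 8 + 1, so 3093^1961 ≡ 2375·1669·767·353·2636·1194·3093 ≡ 677 (mod 3259)
337·677 = 228149 ≡ 19 (mod 3259)
19 ≡ 19 (mod 3259); signature holds.

passes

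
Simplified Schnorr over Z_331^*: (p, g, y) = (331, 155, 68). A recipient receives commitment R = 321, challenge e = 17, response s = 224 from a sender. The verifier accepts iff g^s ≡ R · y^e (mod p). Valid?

yes

g^s mod p:
Squares mod 331: 155^1≡155, 155^2≡193, 155^4≡177, 155^8≡215, 155^16≡216, 155^32≡316, 155^64≡225, 155^128≡313
224 = 128 + 64 + 32, so 155^224 ≡ 313·225·316 ≡ 177 (mod 331)
R · y^e mod p:
Squares mod 331: 68^1≡68, 68^2≡321, 68^4≡100, 68^8≡70, 68^16≡266
17 = 16 + 1, so 68^17 ≡ 266·68 ≡ 214 (mod 331)
321·214 = 68694 ≡ 177 (mod 331)
177 ≡ 177 (mod 331); signature holds.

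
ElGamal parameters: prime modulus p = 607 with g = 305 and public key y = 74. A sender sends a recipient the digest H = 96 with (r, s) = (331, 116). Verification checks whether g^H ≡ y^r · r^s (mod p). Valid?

no

Left side g^H mod p:
305^2 = 93025 ≡ 154
305^4 ≡ 154^2 = 23716 ≡ 43
305^8 ≡ 43^2 = 1849 ≡ 28
305^16 ≡ 28^2 = 784 ≡ 177
305^32 ≡ 177^2 = 31329 ≡ 372
305^64 ≡ 372^2 = 138384 ≡ 595
96 = 64 + 32, so 305^96 ≡ 595·372 ≡ 392 (mod 607)
Right side y^r · r^s mod p:
74^2 = 5476 ≡ 13
74^4 ≡ 13^2 = 169
74^8 ≡ 169^2 = 28561 ≡ 32
74^16 ≡ 32^2 = 1024 ≡ 417
74^32 ≡ 417^2 = 173889 ≡ 287
74^64 ≡ 287^2 = 82369 ≡ 424
74^128 ≡ 424^2 = 179776 ≡ 104
74^256 ≡ 104^2 = 10816 ≡ 497
331 = 256 + 64 + 8 + 2 + 1, so 74^331 ≡ 497·424·32·13·74 ≡ 476 (mod 607)
331^2 = 109561 ≡ 301
331^4 ≡ 301^2 = 90601 ≡ 158
331^8 ≡ 158^2 = 24964 ≡ 77
331^16 ≡ 77^2 = 5929 ≡ 466
331^32 ≡ 466^2 = 217156 ≡ 457
331^64 ≡ 457^2 = 208849 ≡ 41
116 = 64 + 32 + 16 + 4, so 331^116 ≡ 41·457·466·158 ≡ 88 (mod 607)
476·88 = 41888 ≡ 5 (mod 607)
392 ≠ 5, so verification fails.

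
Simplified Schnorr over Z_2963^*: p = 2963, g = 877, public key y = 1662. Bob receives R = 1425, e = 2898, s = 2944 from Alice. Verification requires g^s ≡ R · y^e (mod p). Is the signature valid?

valid

g^s mod p:
877^2 = 769129 ≡ 1712
877^4 ≡ 1712^2 = 2930944 ≡ 537
877^8 ≡ 537^2 = 288369 ≡ 958
877^16 ≡ 958^2 = 917764 ≡ 2197
877^32 ≡ 2197^2 = 4826809 ≡ 82
877^64 ≡ 82^2 = 6724 ≡ 798
877^128 ≡ 798^2 = 636804 ≡ 2722
877^256 ≡ 2722^2 = 7409284 ≡ 1784
877^512 ≡ 1784^2 = 3182656 ≡ 394
877^1024 ≡ 394^2 = 155236 ≡ 1160
877^2048 ≡ 1160^2 = 1345600 ≡ 398
2944 = 2048 + 512 + 256 + 128, so 877^2944 ≡ 398·394·1784·2722 ≡ 1994 (mod 2963)
R · y^e mod p:
1662^2 = 2762244 ≡ 728
1662^4 ≡ 728^2 = 529984 ≡ 2570
1662^8 ≡ 2570^2 = 6604900 ≡ 373
1662^16 ≡ 373^2 = 139129 ≡ 2831
1662^32 ≡ 2831^2 = 8014561 ≡ 2609
1662^64 ≡ 2609^2 = 6806881 ≡ 870
1662^128 ≡ 870^2 = 756900 ≡ 1335
1662^256 ≡ 1335^2 = 1782225 ≡ 1462
1662^512 ≡ 1462^2 = 2137444 ≡ 1121
1662^1024 ≡ 1121^2 = 1256641 ≡ 329
1662^2048 ≡ 329^2 = 108241 ≡ 1573
2898 = 2048 + 512 + 256 + 64 + 16 + 2, so 1662^2898 ≡ 1573·1121·1462·870·2831·728 ≡ 1066 (mod 2963)
1425·1066 = 1519050 ≡ 1994 (mod 2963)
1994 ≡ 1994 (mod 2963); signature holds.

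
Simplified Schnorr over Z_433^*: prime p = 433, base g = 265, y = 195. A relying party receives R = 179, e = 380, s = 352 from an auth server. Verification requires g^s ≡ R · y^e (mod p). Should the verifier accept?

g^s mod p:
265^2 = 70225 ≡ 79
265^4 ≡ 79^2 = 6241 ≡ 179
265^8 ≡ 179^2 = 32041 ≡ 432
265^16 ≡ 432^2 = 186624 ≡ 1
265^32 ≡ 1^2 = 1
265^64 ≡ 1^2 = 1
265^128 ≡ 1^2 = 1
265^256 ≡ 1^2 = 1
352 = 256 + 64 + 32, so 265^352 ≡ 1·1·1 ≡ 1 (mod 433)
R · y^e mod p:
195^2 = 38025 ≡ 354
195^4 ≡ 354^2 = 125316 ≡ 179
195^8 ≡ 179^2 = 32041 ≡ 432
195^16 ≡ 432^2 = 186624 ≡ 1
195^32 ≡ 1^2 = 1
195^64 ≡ 1^2 = 1
195^128 ≡ 1^2 = 1
195^256 ≡ 1^2 = 1
380 = 256 + 64 + 32 + 16 + 8 + 4, so 195^380 ≡ 1·1·1·1·432·179 ≡ 254 (mod 433)
179·254 = 45466 ≡ 1 (mod 433)
1 ≡ 1 (mod 433); signature holds.

accept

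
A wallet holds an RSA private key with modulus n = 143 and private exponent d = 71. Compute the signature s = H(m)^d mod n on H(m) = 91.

91

Squares mod 143: (H(m))^1≡91, (H(m))^2≡130, (H(m))^4≡26, (H(m))^8≡104, (H(m))^16≡91, (H(m))^32≡130, (H(m))^64≡26
71 = 64 + 4 + 2 + 1, so (H(m))^71 ≡ 26·26·130·91 ≡ 91 (mod 143)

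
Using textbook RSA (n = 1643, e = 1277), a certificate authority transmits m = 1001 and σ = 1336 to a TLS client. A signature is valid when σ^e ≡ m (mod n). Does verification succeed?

fails

σ^2 ≡ 1336^2 = 1784896 ≡ 598
σ^4 ≡ 598^2 = 357604 ≡ 1073
σ^8 ≡ 1073^2 = 1151329 ≡ 1229
σ^16 ≡ 1229^2 = 1510441 ≡ 524
σ^32 ≡ 524^2 = 274576 ≡ 195
σ^64 ≡ 195^2 = 38025 ≡ 236
σ^128 ≡ 236^2 = 55696 ≡ 1477
σ^256 ≡ 1477^2 = 2181529 ≡ 1268
σ^512 ≡ 1268^2 = 1607824 ≡ 970
σ^1024 ≡ 970^2 = 940900 ≡ 1104
1277 = 1024 + 128 + 64 + 32 + 16 + 8 + 4 + 1, so σ^1277 ≡ 1104·1477·236·195·524·1229·1073·1336 ≡ 642 (mod 1643)
642 ≠ 1001, so verification fails.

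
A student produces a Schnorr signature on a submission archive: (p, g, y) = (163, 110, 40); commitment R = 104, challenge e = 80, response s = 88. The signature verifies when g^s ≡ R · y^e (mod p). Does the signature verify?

verifies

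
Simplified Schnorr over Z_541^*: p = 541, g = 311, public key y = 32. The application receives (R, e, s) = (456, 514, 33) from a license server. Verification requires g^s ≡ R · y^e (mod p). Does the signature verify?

g^s mod p:
311^2 = 96721 ≡ 423
311^4 ≡ 423^2 = 178929 ≡ 399
311^8 ≡ 399^2 = 159201 ≡ 147
311^16 ≡ 147^2 = 21609 ≡ 510
311^32 ≡ 510^2 = 260100 ≡ 420
33 = 32 + 1, so 311^33 ≡ 420·311 ≡ 239 (mod 541)
R · y^e mod p:
32^2 = 1024 ≡ 483
32^4 ≡ 483^2 = 233289 ≡ 118
32^8 ≡ 118^2 = 13924 ≡ 399
32^16 ≡ 399^2 = 159201 ≡ 147
32^32 ≡ 147^2 = 21609 ≡ 510
32^64 ≡ 510^2 = 260100 ≡ 420
32^128 ≡ 420^2 = 176400 ≡ 34
32^256 ≡ 34^2 = 1156 ≡ 74
32^512 ≡ 74^2 = 5476 ≡ 66
514 = 512 + 2, so 32^514 ≡ 66·483 ≡ 500 (mod 541)
456·500 = 228000 ≡ 239 (mod 541)
239 ≡ 239 (mod 541); signature holds.

verifies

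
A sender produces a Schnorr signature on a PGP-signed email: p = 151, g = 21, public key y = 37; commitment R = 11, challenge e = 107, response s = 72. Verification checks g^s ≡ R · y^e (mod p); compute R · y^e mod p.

37^2 = 1369 ≡ 10
37^4 ≡ 10^2 = 100
37^8 ≡ 100^2 = 10000 ≡ 34
37^16 ≡ 34^2 = 1156 ≡ 99
37^32 ≡ 99^2 = 9801 ≡ 137
37^64 ≡ 137^2 = 18769 ≡ 45
107 = 64 + 32 + 8 + 2 + 1, so 37^107 ≡ 45·137·34·10·37 ≡ 137 (mod 151)
R · y^e ≡ 11·137 = 1507 ≡ 148 (mod 151)

148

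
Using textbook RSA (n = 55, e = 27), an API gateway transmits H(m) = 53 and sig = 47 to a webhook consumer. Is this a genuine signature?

sig^2 ≡ 47^2 = 2209 ≡ 9
sig^4 ≡ 9^2 = 81 ≡ 26
sig^8 ≡ 26^2 = 676 ≡ 16
sig^16 ≡ 16^2 = 256 ≡ 36
27 = 16 + 8 + 2 + 1, so sig^27 ≡ 36·16·9·47 ≡ 53 (mod 55)
53 = H(m), so the signature checks out.

genuine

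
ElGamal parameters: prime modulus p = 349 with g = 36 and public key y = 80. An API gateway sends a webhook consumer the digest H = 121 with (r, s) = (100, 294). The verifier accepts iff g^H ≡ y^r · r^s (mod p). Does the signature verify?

does not verify

Left side g^H mod p:
36^2 = 1296 ≡ 249
36^4 ≡ 249^2 = 62001 ≡ 228
36^8 ≡ 228^2 = 51984 ≡ 332
36^16 ≡ 332^2 = 110224 ≡ 289
36^32 ≡ 289^2 = 83521 ≡ 110
36^64 ≡ 110^2 = 12100 ≡ 234
121 = 64 + 32 + 16 + 8 + 1, so 36^121 ≡ 234·110·289·332·36 ≡ 181 (mod 349)
Right side y^r · r^s mod p:
80^2 = 6400 ≡ 118
80^4 ≡ 118^2 = 13924 ≡ 313
80^8 ≡ 313^2 = 97969 ≡ 249
80^16 ≡ 249^2 = 62001 ≡ 228
80^32 ≡ 228^2 = 51984 ≡ 332
80^64 ≡ 332^2 = 110224 ≡ 289
100 = 64 + 32 + 4, so 80^100 ≡ 289·332·313 ≡ 274 (mod 349)
100^2 = 10000 ≡ 228
100^4 ≡ 228^2 = 51984 ≡ 332
100^8 ≡ 332^2 = 110224 ≡ 289
100^16 ≡ 289^2 = 83521 ≡ 110
100^32 ≡ 110^2 = 12100 ≡ 234
100^64 ≡ 234^2 = 54756 ≡ 312
100^128 ≡ 312^2 = 97344 ≡ 322
100^256 ≡ 322^2 = 103684 ≡ 31
294 = 256 + 32 + 4 + 2, so 100^294 ≡ 31·234·332·228 ≡ 332 (mod 349)
274·332 = 90968 ≡ 228 (mod 349)
181 ≠ 228, so verification fails.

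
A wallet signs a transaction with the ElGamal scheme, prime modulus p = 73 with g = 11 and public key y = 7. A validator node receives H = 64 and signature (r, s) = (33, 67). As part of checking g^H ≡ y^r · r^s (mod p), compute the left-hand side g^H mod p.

11^2 = 121 ≡ 48
11^4 ≡ 48^2 = 2304 ≡ 41
11^8 ≡ 41^2 = 1681 ≡ 2
11^16 ≡ 2^2 = 4
11^32 ≡ 4^2 = 16
11^64 ≡ 16^2 = 256 ≡ 37

37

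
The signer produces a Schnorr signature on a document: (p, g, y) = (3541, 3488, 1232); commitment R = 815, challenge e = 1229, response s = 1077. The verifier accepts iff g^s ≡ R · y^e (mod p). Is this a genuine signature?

g^s mod p:
Squares mod 3541: 3488^1≡3488, 3488^2≡2809, 3488^4≡1133, 3488^8≡1847, 3488^16≡1426, 3488^32≡942, 3488^64≡2114, 3488^128≡254, 3488^256≡778, 3488^512≡3314, 3488^1024≡1955
1077 = 1024 + 32 + 16 + 4 + 1, so 3488^1077 ≡ 1955·942·1426·1133·3488 ≡ 1276 (mod 3541)
R · y^e mod p:
Squares mod 3541: 1232^1≡1232, 1232^2≡2276, 1232^4≡3234, 1232^8≡2183, 1232^16≡2844, 1232^32≡692, 1232^64≡829, 1232^128≡287, 1232^256≡926, 1232^512≡554, 1232^1024≡2390
1229 = 1024 + 128 + 64 + 8 + 4 + 1, so 1232^1229 ≡ 2390·287·829·2183·3234·1232 ≡ 1431 (mod 3541)
815·1431 = 1166265 ≡ 1276 (mod 3541)
1276 ≡ 1276 (mod 3541); signature holds.

genuine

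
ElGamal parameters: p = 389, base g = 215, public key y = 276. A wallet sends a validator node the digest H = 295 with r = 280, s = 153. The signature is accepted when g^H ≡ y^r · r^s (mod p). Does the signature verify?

verifies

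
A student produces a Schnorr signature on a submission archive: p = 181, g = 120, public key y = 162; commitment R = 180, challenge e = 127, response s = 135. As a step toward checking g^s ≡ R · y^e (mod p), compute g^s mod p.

162

Squares mod 181: 120^1≡120, 120^2≡101, 120^4≡65, 120^8≡62, 120^16≡43, 120^32≡39, 120^64≡73, 120^128≡80
135 = 128 + 4 + 2 + 1, so 120^135 ≡ 80·65·101·120 ≡ 162 (mod 181)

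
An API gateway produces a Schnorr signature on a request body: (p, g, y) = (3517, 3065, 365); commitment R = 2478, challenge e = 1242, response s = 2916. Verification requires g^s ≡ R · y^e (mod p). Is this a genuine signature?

g^s mod p:
3065^2916 mod 3517 = 1553
R · y^e mod p:
365^1242 mod 3517 = 2412
2478·2412 = 5976936 ≡ 1553 (mod 3517)
1553 ≡ 1553 (mod 3517); signature holds.

genuine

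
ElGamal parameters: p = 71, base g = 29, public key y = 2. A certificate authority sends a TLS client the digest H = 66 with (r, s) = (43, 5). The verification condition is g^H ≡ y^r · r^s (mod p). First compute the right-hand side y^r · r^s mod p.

2^2 = 4
2^4 ≡ 4^2 = 16
2^8 ≡ 16^2 = 256 ≡ 43
2^16 ≡ 43^2 = 1849 ≡ 3
2^32 ≡ 3^2 = 9
43 = 32 + 8 + 2 + 1, so 2^43 ≡ 9·43·4·2 ≡ 43 (mod 71)
43^2 = 1849 ≡ 3
43^4 ≡ 3^2 = 9
5 = 4 + 1, so 43^5 ≡ 9·43 ≡ 32 (mod 71)
y^r · r^s ≡ 43·32 = 1376 ≡ 27 (mod 71)

27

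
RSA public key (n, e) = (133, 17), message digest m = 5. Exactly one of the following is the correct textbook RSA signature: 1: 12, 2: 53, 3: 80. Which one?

Candidate 1: Squares mod 133: 12^1≡12, 12^2≡11, 12^4≡121, 12^8≡11, 12^16≡121; 17 = 16 + 1, so 12^17 ≡ 121·12 ≡ 122 (mod 133)
Candidate 2: Squares mod 133: 53^1≡53, 53^2≡16, 53^4≡123, 53^8≡100, 53^16≡25; 17 = 16 + 1, so 53^17 ≡ 25·53 ≡ 128 (mod 133)
Candidate 3: Squares mod 133: 80^1≡80, 80^2≡16, 80^4≡123, 80^8≡100, 80^16≡25; 17 = 16 + 1, so 80^17 ≡ 25·80 ≡ 5 (mod 133)
  → matches m = 5

3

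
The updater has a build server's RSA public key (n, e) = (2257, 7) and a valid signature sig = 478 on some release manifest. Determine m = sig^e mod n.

218

sig^2 ≡ 478^2 = 228484 ≡ 527
sig^4 ≡ 527^2 = 277729 ≡ 118
7 = 4 + 2 + 1, so sig^7 ≡ 118·527·478 ≡ 218 (mod 2257)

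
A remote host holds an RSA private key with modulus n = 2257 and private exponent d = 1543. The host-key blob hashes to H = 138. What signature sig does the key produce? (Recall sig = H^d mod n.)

1581

H^2 ≡ 138^2 = 19044 ≡ 988
H^4 ≡ 988^2 = 976144 ≡ 1120
H^8 ≡ 1120^2 = 1254400 ≡ 1765
H^16 ≡ 1765^2 = 3115225 ≡ 565
H^32 ≡ 565^2 = 319225 ≡ 988
H^64 ≡ 988^2 = 976144 ≡ 1120
H^128 ≡ 1120^2 = 1254400 ≡ 1765
H^256 ≡ 1765^2 = 3115225 ≡ 565
H^512 ≡ 565^2 = 319225 ≡ 988
H^1024 ≡ 988^2 = 976144 ≡ 1120
1543 = 1024 + 512 + 4 + 2 + 1, so H^1543 ≡ 1120·988·1120·988·138 ≡ 1581 (mod 2257)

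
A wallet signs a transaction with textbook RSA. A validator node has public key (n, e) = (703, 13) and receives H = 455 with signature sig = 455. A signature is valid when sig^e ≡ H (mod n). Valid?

sig^2 ≡ 455^2 = 207025 ≡ 343
sig^4 ≡ 343^2 = 117649 ≡ 248
sig^8 ≡ 248^2 = 61504 ≡ 343
13 = 8 + 4 + 1, so sig^13 ≡ 343·248·455 ≡ 455 (mod 703)
sig^13 mod 703 = 455 matches H.

yes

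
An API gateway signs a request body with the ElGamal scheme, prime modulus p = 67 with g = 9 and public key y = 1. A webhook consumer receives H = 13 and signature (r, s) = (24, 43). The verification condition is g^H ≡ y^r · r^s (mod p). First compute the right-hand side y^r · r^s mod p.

1^24 mod 67 = 1
24^43 mod 67 = 14
y^r · r^s ≡ 1·14 = 14 ≡ 14 (mod 67)

14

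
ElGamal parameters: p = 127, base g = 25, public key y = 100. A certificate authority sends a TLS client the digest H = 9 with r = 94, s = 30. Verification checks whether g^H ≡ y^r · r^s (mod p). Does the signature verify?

does not verify

Left side g^H mod p:
25^9 mod 127 = 64
Right side y^r · r^s mod p:
100^94 mod 127 = 38
94^30 mod 127 = 64
38·64 = 2432 ≡ 19 (mod 127)
64 ≠ 19, so verification fails.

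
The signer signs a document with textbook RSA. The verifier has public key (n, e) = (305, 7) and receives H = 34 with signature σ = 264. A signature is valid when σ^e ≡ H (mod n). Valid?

σ^2 ≡ 264^2 = 69696 ≡ 156
σ^4 ≡ 156^2 = 24336 ≡ 241
7 = 4 + 2 + 1, so σ^7 ≡ 241·156·264 ≡ 34 (mod 305)
34 = H, so the signature checks out.

yes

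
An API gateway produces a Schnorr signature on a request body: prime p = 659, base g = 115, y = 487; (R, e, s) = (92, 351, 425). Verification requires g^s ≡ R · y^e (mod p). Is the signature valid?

valid

g^s mod p:
Squares mod 659: 115^1≡115, 115^2≡45, 115^4≡48, 115^8≡327, 115^16≡171, 115^32≡245, 115^64≡56, 115^128≡500, 115^256≡239
425 = 256 + 128 + 32 + 8 + 1, so 115^425 ≡ 239·500·245·327·115 ≡ 540 (mod 659)
R · y^e mod p:
Squares mod 659: 487^1≡487, 487^2≡588, 487^4≡428, 487^8≡641, 487^16≡324, 487^32≡195, 487^64≡462, 487^128≡587, 487^256≡571
351 = 256 + 64 + 16 + 8 + 4 + 2 + 1, so 487^351 ≡ 571·462·324·641·428·588·487 ≡ 407 (mod 659)
92·407 = 37444 ≡ 540 (mod 659)
540 ≡ 540 (mod 659); signature holds.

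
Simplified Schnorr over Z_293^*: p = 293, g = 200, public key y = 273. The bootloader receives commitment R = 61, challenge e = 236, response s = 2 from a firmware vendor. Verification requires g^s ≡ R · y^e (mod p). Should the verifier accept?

accept

g^s mod p:
200^2 = 40000 ≡ 152
R · y^e mod p:
273^2 = 74529 ≡ 107
273^4 ≡ 107^2 = 11449 ≡ 22
273^8 ≡ 22^2 = 484 ≡ 191
273^16 ≡ 191^2 = 36481 ≡ 149
273^32 ≡ 149^2 = 22201 ≡ 226
273^64 ≡ 226^2 = 51076 ≡ 94
273^128 ≡ 94^2 = 8836 ≡ 46
236 = 128 + 64 + 32 + 8 + 4, so 273^236 ≡ 46·94·226·191·22 ≡ 161 (mod 293)
61·161 = 9821 ≡ 152 (mod 293)
152 ≡ 152 (mod 293); signature holds.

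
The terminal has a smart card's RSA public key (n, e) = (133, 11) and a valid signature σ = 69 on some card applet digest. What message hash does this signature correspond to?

σ^2 ≡ 69^2 = 4761 ≡ 106
σ^4 ≡ 106^2 = 11236 ≡ 64
σ^8 ≡ 64^2 = 4096 ≡ 106
11 = 8 + 2 + 1, so σ^11 ≡ 106·106·69 ≡ 27 (mod 133)

27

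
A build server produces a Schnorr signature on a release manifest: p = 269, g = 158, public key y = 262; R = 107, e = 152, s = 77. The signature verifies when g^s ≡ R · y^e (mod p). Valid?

yes

g^s mod p:
158^77 mod 269 = 266
R · y^e mod p:
262^152 mod 269 = 5
107·5 = 535 ≡ 266 (mod 269)
266 ≡ 266 (mod 269); signature holds.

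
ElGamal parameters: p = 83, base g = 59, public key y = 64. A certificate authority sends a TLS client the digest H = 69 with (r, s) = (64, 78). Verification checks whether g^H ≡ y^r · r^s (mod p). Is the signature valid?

Left side g^H mod p:
59^2 = 3481 ≡ 78
59^4 ≡ 78^2 = 6084 ≡ 25
59^8 ≡ 25^2 = 625 ≡ 44
59^16 ≡ 44^2 = 1936 ≡ 27
59^32 ≡ 27^2 = 729 ≡ 65
59^64 ≡ 65^2 = 4225 ≡ 75
69 = 64 + 4 + 1, so 59^69 ≡ 75·25·59 ≡ 69 (mod 83)
Right side y^r · r^s mod p:
64^2 = 4096 ≡ 29
64^4 ≡ 29^2 = 841 ≡ 11
64^8 ≡ 11^2 = 121 ≡ 38
64^16 ≡ 38^2 = 1444 ≡ 33
64^32 ≡ 33^2 = 1089 ≡ 10
64^64 ≡ 10^2 = 100 ≡ 17
64^2 = 4096 ≡ 29
64^4 ≡ 29^2 = 841 ≡ 11
64^8 ≡ 11^2 = 121 ≡ 38
64^16 ≡ 38^2 = 1444 ≡ 33
64^32 ≡ 33^2 = 1089 ≡ 10
64^64 ≡ 10^2 = 100 ≡ 17
78 = 64 + 8 + 4 + 2, so 64^78 ≡ 17·38·11·29 ≡ 68 (mod 83)
17·68 = 1156 ≡ 77 (mod 83)
69 ≠ 77, so verification fails.

invalid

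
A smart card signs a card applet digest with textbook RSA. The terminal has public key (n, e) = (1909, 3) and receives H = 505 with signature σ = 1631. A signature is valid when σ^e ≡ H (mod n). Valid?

σ^3 mod 1909 = 843
The recovered value 843 does not match the digest 505.

no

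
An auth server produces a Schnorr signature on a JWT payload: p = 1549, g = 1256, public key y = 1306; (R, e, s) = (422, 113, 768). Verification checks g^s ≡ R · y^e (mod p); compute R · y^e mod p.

Squares mod 1549: 1306^1≡1306, 1306^2≡187, 1306^4≡891, 1306^8≡793, 1306^16≡1504, 1306^32≡476, 1306^64≡422
113 = 64 + 32 + 16 + 1, so 1306^113 ≡ 422·476·1504·1306 ≡ 654 (mod 1549)
R · y^e ≡ 422·654 = 275988 ≡ 266 (mod 1549)

266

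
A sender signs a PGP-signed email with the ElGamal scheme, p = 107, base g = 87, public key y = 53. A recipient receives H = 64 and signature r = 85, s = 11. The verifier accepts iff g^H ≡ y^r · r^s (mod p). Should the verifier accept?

Left side g^H mod p:
Squares mod 107: 87^1≡87, 87^2≡79, 87^4≡35, 87^8≡48, 87^16≡57, 87^32≡39, 87^64≡23
87^64 ≡ 23 (mod 107)
Right side y^r · r^s mod p:
Squares mod 107: 53^1≡53, 53^2≡27, 53^4≡87, 53^8≡79, 53^16≡35, 53^32≡48, 53^64≡57
85 = 64 + 16 + 4 + 1, so 53^85 ≡ 57·35·87·53 ≡ 48 (mod 107)
Squares mod 107: 85^1≡85, 85^2≡56, 85^4≡33, 85^8≡19
11 = 8 + 2 + 1, so 85^11 ≡ 19·56·85 ≡ 25 (mod 107)
48·25 = 1200 ≡ 23 (mod 107)
23 ≡ 23 (mod 107), so the signature is genuine.

accept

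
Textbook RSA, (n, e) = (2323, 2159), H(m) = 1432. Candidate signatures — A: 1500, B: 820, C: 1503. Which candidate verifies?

Candidate A: Squares mod 2323: 1500^1≡1500, 1500^2≡1336, 1500^4≡832, 1500^8≡2293, 1500^16≡900, 1500^32≡1596, 1500^64≡1208, 1500^128≡420, 1500^256≡2175, 1500^512≡997, 1500^1024≡2088, 1500^2048≡1796; 2159 = 2048 + 64 + 32 + 8 + 4 + 2 + 1, so 1500^2159 ≡ 1796·1208·1596·2293·832·1336·1500 ≡ 1873 (mod 2323)
Candidate B: Squares mod 2323: 820^1≡820, 820^2≡1053, 820^4≡738, 820^8≡1062, 820^16≡1189, 820^32≡1337, 820^64≡1182, 820^128≡1001, 820^256≡788, 820^512≡703, 820^1024≡1733, 820^2048≡1973; 2159 = 2048 + 64 + 32 + 8 + 4 + 2 + 1, so 820^2159 ≡ 1973·1182·1337·1062·738·1053·820 ≡ 891 (mod 2323)
Candidate C: Squares mod 2323: 1503^1≡1503, 1503^2≡1053, 1503^4≡738, 1503^8≡1062, 1503^16≡1189, 1503^32≡1337, 1503^64≡1182, 1503^128≡1001, 1503^256≡788, 1503^512≡703, 1503^1024≡1733, 1503^2048≡1973; 2159 = 2048 + 64 + 32 + 8 + 4 + 2 + 1, so 1503^2159 ≡ 1973·1182·1337·1062·738·1053·1503 ≡ 1432 (mod 2323)
  → matches H(m) = 1432

C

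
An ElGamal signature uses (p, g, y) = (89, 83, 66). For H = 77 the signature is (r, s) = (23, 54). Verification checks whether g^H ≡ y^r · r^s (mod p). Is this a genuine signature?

genuine

Left side g^H mod p:
83^2 = 6889 ≡ 36
83^4 ≡ 36^2 = 1296 ≡ 50
83^8 ≡ 50^2 = 2500 ≡ 8
83^16 ≡ 8^2 = 64
83^32 ≡ 64^2 = 4096 ≡ 2
83^64 ≡ 2^2 = 4
77 = 64 + 8 + 4 + 1, so 83^77 ≡ 4·8·50·83 ≡ 12 (mod 89)
Right side y^r · r^s mod p:
66^2 = 4356 ≡ 84
66^4 ≡ 84^2 = 7056 ≡ 25
66^8 ≡ 25^2 = 625 ≡ 2
66^16 ≡ 2^2 = 4
23 = 16 + 4 + 2 + 1, so 66^23 ≡ 4·25·84·66 ≡ 19 (mod 89)
23^2 = 529 ≡ 84
23^4 ≡ 84^2 = 7056 ≡ 25
23^8 ≡ 25^2 = 625 ≡ 2
23^16 ≡ 2^2 = 4
23^32 ≡ 4^2 = 16
54 = 32 + 16 + 4 + 2, so 23^54 ≡ 16·4·25·84 ≡ 10 (mod 89)
19·10 = 190 ≡ 12 (mod 89)
12 ≡ 12 (mod 89), so the signature is genuine.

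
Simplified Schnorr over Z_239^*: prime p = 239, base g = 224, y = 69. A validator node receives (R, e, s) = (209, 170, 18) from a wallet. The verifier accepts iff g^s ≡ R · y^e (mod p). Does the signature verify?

g^s mod p:
224^2 = 50176 ≡ 225
224^4 ≡ 225^2 = 50625 ≡ 196
224^8 ≡ 196^2 = 38416 ≡ 176
224^16 ≡ 176^2 = 30976 ≡ 145
18 = 16 + 2, so 224^18 ≡ 145·225 ≡ 121 (mod 239)
R · y^e mod p:
69^2 = 4761 ≡ 220
69^4 ≡ 220^2 = 48400 ≡ 122
69^8 ≡ 122^2 = 14884 ≡ 66
69^16 ≡ 66^2 = 4356 ≡ 54
69^32 ≡ 54^2 = 2916 ≡ 48
69^64 ≡ 48^2 = 2304 ≡ 153
69^128 ≡ 153^2 = 23409 ≡ 226
170 = 128 + 32 + 8 + 2, so 69^170 ≡ 226·48·66·220 ≡ 10 (mod 239)
209·10 = 2090 ≡ 178 (mod 239)
121 ≠ 178; the check fails.

does not verify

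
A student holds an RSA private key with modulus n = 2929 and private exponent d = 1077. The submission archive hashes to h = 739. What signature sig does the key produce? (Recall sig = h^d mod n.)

466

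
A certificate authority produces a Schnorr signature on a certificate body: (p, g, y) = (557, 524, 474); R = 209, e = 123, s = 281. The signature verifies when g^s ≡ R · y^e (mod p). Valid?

no

g^s mod p:
524^2 = 274576 ≡ 532
524^4 ≡ 532^2 = 283024 ≡ 68
524^8 ≡ 68^2 = 4624 ≡ 168
524^16 ≡ 168^2 = 28224 ≡ 374
524^32 ≡ 374^2 = 139876 ≡ 69
524^64 ≡ 69^2 = 4761 ≡ 305
524^128 ≡ 305^2 = 93025 ≡ 6
524^256 ≡ 6^2 = 36
281 = 256 + 16 + 8 + 1, so 524^281 ≡ 36·374·168·524 ≡ 268 (mod 557)
R · y^e mod p:
474^2 = 224676 ≡ 205
474^4 ≡ 205^2 = 42025 ≡ 250
474^8 ≡ 250^2 = 62500 ≡ 116
474^16 ≡ 116^2 = 13456 ≡ 88
474^32 ≡ 88^2 = 7744 ≡ 503
474^64 ≡ 503^2 = 253009 ≡ 131
123 = 64 + 32 + 16 + 8 + 2 + 1, so 474^123 ≡ 131·503·88·116·205·474 ≡ 538 (mod 557)
209·538 = 112442 ≡ 485 (mod 557)
268 ≠ 485; the check fails.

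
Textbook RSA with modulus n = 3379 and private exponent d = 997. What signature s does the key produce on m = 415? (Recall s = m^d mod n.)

m^2 ≡ 415^2 = 172225 ≡ 3275
m^4 ≡ 3275^2 = 10725625 ≡ 679
m^8 ≡ 679^2 = 461041 ≡ 1497
m^16 ≡ 1497^2 = 2241009 ≡ 732
m^32 ≡ 732^2 = 535824 ≡ 1942
m^64 ≡ 1942^2 = 3771364 ≡ 400
m^128 ≡ 400^2 = 160000 ≡ 1187
m^256 ≡ 1187^2 = 1408969 ≡ 3305
m^512 ≡ 3305^2 = 10923025 ≡ 2097
997 = 512 + 256 + 128 + 64 + 32 + 4 + 1, so m^997 ≡ 2097·3305·1187·400·1942·679·415 ≡ 3248 (mod 3379)

3248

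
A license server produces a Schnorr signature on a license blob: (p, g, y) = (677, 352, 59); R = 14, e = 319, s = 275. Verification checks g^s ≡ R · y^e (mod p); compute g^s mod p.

352^2 = 123904 ≡ 13
352^4 ≡ 13^2 = 169
352^8 ≡ 169^2 = 28561 ≡ 127
352^16 ≡ 127^2 = 16129 ≡ 558
352^32 ≡ 558^2 = 311364 ≡ 621
352^64 ≡ 621^2 = 385641 ≡ 428
352^128 ≡ 428^2 = 183184 ≡ 394
352^256 ≡ 394^2 = 155236 ≡ 203
275 = 256 + 16 + 2 + 1, so 352^275 ≡ 203·558·13·352 ≡ 159 (mod 677)

159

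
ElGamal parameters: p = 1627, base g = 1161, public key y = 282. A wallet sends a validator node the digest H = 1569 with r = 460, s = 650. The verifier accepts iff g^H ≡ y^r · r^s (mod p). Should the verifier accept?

reject

Left side g^H mod p:
1161^2 = 1347921 ≡ 765
1161^4 ≡ 765^2 = 585225 ≡ 1132
1161^8 ≡ 1132^2 = 1281424 ≡ 975
1161^16 ≡ 975^2 = 950625 ≡ 457
1161^32 ≡ 457^2 = 208849 ≡ 593
1161^64 ≡ 593^2 = 351649 ≡ 217
1161^128 ≡ 217^2 = 47089 ≡ 1533
1161^256 ≡ 1533^2 = 2350089 ≡ 701
1161^512 ≡ 701^2 = 491401 ≡ 47
1161^1024 ≡ 47^2 = 2209 ≡ 582
1569 = 1024 + 512 + 32 + 1, so 1161^1569 ≡ 582·47·593·1161 ≡ 1236 (mod 1627)
Right side y^r · r^s mod p:
282^2 = 79524 ≡ 1428
282^4 ≡ 1428^2 = 2039184 ≡ 553
282^8 ≡ 553^2 = 305809 ≡ 1560
282^16 ≡ 1560^2 = 2433600 ≡ 1235
282^32 ≡ 1235^2 = 1525225 ≡ 726
282^64 ≡ 726^2 = 527076 ≡ 1555
282^128 ≡ 1555^2 = 2418025 ≡ 303
282^256 ≡ 303^2 = 91809 ≡ 697
460 = 256 + 128 + 64 + 8 + 4, so 282^460 ≡ 697·303·1555·1560·553 ≡ 339 (mod 1627)
460^2 = 211600 ≡ 90
460^4 ≡ 90^2 = 8100 ≡ 1592
460^8 ≡ 1592^2 = 2534464 ≡ 1225
460^16 ≡ 1225^2 = 1500625 ≡ 531
460^32 ≡ 531^2 = 281961 ≡ 490
460^64 ≡ 490^2 = 240100 ≡ 931
460^128 ≡ 931^2 = 866761 ≡ 1197
460^256 ≡ 1197^2 = 1432809 ≡ 1049
460^512 ≡ 1049^2 = 1100401 ≡ 549
650 = 512 + 128 + 8 + 2, so 460^650 ≡ 549·1197·1225·90 ≡ 1258 (mod 1627)
339·1258 = 426462 ≡ 188 (mod 1627)
1236 ≠ 188, so verification fails.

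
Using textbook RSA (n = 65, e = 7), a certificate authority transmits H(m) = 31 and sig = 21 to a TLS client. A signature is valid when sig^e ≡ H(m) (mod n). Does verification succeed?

sig^7 mod 65 = 31
Since 31 equals the digest 31, verification succeeds.

passes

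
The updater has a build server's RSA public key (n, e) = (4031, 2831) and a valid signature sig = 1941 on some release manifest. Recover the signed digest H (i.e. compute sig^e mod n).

253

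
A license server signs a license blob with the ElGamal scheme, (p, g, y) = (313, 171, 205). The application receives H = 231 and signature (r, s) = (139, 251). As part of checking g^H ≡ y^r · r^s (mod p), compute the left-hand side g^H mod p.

200

Squares mod 313: 171^1≡171, 171^2≡132, 171^4≡209, 171^8≡174, 171^16≡228, 171^32≡26, 171^64≡50, 171^128≡309
231 = 128 + 64 + 32 + 4 + 2 + 1, so 171^231 ≡ 309·50·26·209·132·171 ≡ 200 (mod 313)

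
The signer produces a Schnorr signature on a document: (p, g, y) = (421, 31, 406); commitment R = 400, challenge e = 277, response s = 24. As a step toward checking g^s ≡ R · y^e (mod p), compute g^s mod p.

31^2 = 961 ≡ 119
31^4 ≡ 119^2 = 14161 ≡ 268
31^8 ≡ 268^2 = 71824 ≡ 254
31^16 ≡ 254^2 = 64516 ≡ 103
24 = 16 + 8, so 31^24 ≡ 103·254 ≡ 60 (mod 421)

60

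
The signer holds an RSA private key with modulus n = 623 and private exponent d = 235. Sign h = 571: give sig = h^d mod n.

368

h^235 mod 623 = 368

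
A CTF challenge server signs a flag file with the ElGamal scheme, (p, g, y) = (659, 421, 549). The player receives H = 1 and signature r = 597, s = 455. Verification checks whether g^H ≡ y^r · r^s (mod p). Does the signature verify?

verifies

Left side g^H mod p:
421^1 mod 659 = 421
Right side y^r · r^s mod p:
Squares mod 659: 549^1≡549, 549^2≡238, 549^4≡629, 549^8≡241, 549^16≡89, 549^32≡13, 549^64≡169, 549^128≡224, 549^256≡92, 549^512≡556
597 = 512 + 64 + 16 + 4 + 1, so 549^597 ≡ 556·169·89·629·549 ≡ 430 (mod 659)
Squares mod 659: 597^1≡597, 597^2≡549, 597^4≡238, 597^8≡629, 597^16≡241, 597^32≡89, 597^64≡13, 597^128≡169, 597^256≡224
455 = 256 + 128 + 64 + 4 + 2 + 1, so 597^455 ≡ 224·169·13·238·549·597 ≡ 355 (mod 659)
430·355 = 152650 ≡ 421 (mod 659)
421 ≡ 421 (mod 659), so the signature is genuine.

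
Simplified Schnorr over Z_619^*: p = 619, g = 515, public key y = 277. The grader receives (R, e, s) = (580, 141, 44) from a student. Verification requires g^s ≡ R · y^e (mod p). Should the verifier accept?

accept

g^s mod p:
515^2 = 265225 ≡ 293
515^4 ≡ 293^2 = 85849 ≡ 427
515^8 ≡ 427^2 = 182329 ≡ 343
515^16 ≡ 343^2 = 117649 ≡ 39
515^32 ≡ 39^2 = 1521 ≡ 283
44 = 32 + 8 + 4, so 515^44 ≡ 283·343·427 ≡ 223 (mod 619)
R · y^e mod p:
277^2 = 76729 ≡ 592
277^4 ≡ 592^2 = 350464 ≡ 110
277^8 ≡ 110^2 = 12100 ≡ 339
277^16 ≡ 339^2 = 114921 ≡ 406
277^32 ≡ 406^2 = 164836 ≡ 182
277^64 ≡ 182^2 = 33124 ≡ 317
277^128 ≡ 317^2 = 100489 ≡ 211
141 = 128 + 8 + 4 + 1, so 277^141 ≡ 211·339·110·277 ≡ 153 (mod 619)
580·153 = 88740 ≡ 223 (mod 619)
223 ≡ 223 (mod 619); signature holds.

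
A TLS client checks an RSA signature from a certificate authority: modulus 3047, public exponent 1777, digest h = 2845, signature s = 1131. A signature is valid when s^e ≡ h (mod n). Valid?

no

s^2 ≡ 1131^2 = 1279161 ≡ 2468
s^4 ≡ 2468^2 = 6091024 ≡ 71
s^8 ≡ 71^2 = 5041 ≡ 1994
s^16 ≡ 1994^2 = 3976036 ≡ 2748
s^32 ≡ 2748^2 = 7551504 ≡ 1038
s^64 ≡ 1038^2 = 1077444 ≡ 1853
s^128 ≡ 1853^2 = 3433609 ≡ 2687
s^256 ≡ 2687^2 = 7219969 ≡ 1626
s^512 ≡ 1626^2 = 2643876 ≡ 2127
s^1024 ≡ 2127^2 = 4524129 ≡ 2381
1777 = 1024 + 512 + 128 + 64 + 32 + 16 + 1, so s^1777 ≡ 2381·2127·2687·1853·1038·2748·1131 ≡ 202 (mod 3047)
The recovered value 202 does not match the digest 2845.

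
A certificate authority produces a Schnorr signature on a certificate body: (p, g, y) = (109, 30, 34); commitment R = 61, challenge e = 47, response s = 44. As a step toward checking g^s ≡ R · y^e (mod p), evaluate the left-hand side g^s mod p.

7

Squares mod 109: 30^1≡30, 30^2≡28, 30^4≡21, 30^8≡5, 30^16≡25, 30^32≡80
44 = 32 + 8 + 4, so 30^44 ≡ 80·5·21 ≡ 7 (mod 109)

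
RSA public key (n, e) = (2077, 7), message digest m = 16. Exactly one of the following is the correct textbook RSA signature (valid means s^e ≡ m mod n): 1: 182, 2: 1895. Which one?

2

Candidate 1: 182^7 mod 2077 = 2061
Candidate 2: 1895^7 mod 2077 = 16
  → matches m = 16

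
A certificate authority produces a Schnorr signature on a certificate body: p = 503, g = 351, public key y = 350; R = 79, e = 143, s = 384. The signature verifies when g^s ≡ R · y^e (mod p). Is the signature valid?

g^s mod p:
Squares mod 503: 351^1≡351, 351^2≡469, 351^4≡150, 351^8≡368, 351^16≡117, 351^32≡108, 351^64≡95, 351^128≡474, 351^256≡338
384 = 256 + 128, so 351^384 ≡ 338·474 ≡ 258 (mod 503)
R · y^e mod p:
Squares mod 503: 350^1≡350, 350^2≡271, 350^4≡3, 350^8≡9, 350^16≡81, 350^32≡22, 350^64≡484, 350^128≡361
143 = 128 + 8 + 4 + 2 + 1, so 350^143 ≡ 361·9·3·271·350 ≡ 16 (mod 503)
79·16 = 1264 ≡ 258 (mod 503)
258 ≡ 258 (mod 503); signature holds.

valid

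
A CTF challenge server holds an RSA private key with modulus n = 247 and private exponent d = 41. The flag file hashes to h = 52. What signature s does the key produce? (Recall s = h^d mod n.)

h^41 mod 247 = 143

143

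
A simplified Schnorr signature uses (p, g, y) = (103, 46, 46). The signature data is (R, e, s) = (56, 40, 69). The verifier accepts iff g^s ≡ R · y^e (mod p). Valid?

yes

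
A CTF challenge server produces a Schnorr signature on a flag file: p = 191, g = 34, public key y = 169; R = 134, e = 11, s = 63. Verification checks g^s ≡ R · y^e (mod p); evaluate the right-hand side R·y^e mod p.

Squares mod 191: 169^1≡169, 169^2≡102, 169^4≡90, 169^8≡78
11 = 8 + 2 + 1, so 169^11 ≡ 78·102·169 ≡ 115 (mod 191)
R · y^e ≡ 134·115 = 15410 ≡ 130 (mod 191)

130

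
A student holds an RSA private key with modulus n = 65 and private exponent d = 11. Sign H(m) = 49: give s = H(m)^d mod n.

4

(H(m))^2 ≡ 49^2 = 2401 ≡ 61
(H(m))^4 ≡ 61^2 = 3721 ≡ 16
(H(m))^8 ≡ 16^2 = 256 ≡ 61
11 = 8 + 2 + 1, so (H(m))^11 ≡ 61·61·49 ≡ 4 (mod 65)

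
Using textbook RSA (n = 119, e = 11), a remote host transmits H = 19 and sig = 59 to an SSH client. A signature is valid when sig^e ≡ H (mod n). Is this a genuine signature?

sig^2 ≡ 59^2 = 3481 ≡ 30
sig^4 ≡ 30^2 = 900 ≡ 67
sig^8 ≡ 67^2 = 4489 ≡ 86
11 = 8 + 2 + 1, so sig^11 ≡ 86·30·59 ≡ 19 (mod 119)
Since 19 equals the digest 19, verification succeeds.

genuine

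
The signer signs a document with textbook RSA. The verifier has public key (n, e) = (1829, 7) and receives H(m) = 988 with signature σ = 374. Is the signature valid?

Squares mod 1829: σ^1≡374, σ^2≡872, σ^4≡1349
7 = 4 + 2 + 1, so σ^7 ≡ 1349·872·374 ≡ 841 (mod 1829)
841 ≠ 988, so verification fails.

invalid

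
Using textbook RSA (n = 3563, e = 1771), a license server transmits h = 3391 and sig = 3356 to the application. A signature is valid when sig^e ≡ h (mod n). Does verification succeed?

Squares mod 3563: sig^1≡3356, sig^2≡93, sig^4≡1523, sig^8≡16, sig^16≡256, sig^32≡1402, sig^64≡2391, sig^128≡1829, sig^256≡3147, sig^512≡2032, sig^1024≡3070
1771 = 1024 + 512 + 128 + 64 + 32 + 8 + 2 + 1, so sig^1771 ≡ 3070·2032·1829·2391·1402·16·93·3356 ≡ 3391 (mod 3563)
sig^1771 mod 3563 = 3391 matches h.

passes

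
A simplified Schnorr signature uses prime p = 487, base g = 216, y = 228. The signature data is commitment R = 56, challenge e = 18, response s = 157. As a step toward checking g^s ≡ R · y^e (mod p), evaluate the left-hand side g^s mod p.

216^2 = 46656 ≡ 391
216^4 ≡ 391^2 = 152881 ≡ 450
216^8 ≡ 450^2 = 202500 ≡ 395
216^16 ≡ 395^2 = 156025 ≡ 185
216^32 ≡ 185^2 = 34225 ≡ 135
216^64 ≡ 135^2 = 18225 ≡ 206
216^128 ≡ 206^2 = 42436 ≡ 67
157 = 128 + 16 + 8 + 4 + 1, so 216^157 ≡ 67·185·395·450·216 ≡ 56 (mod 487)

56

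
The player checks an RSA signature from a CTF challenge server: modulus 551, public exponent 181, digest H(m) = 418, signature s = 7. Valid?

s^2 ≡ 7^2 = 49
s^4 ≡ 49^2 = 2401 ≡ 197
s^8 ≡ 197^2 = 38809 ≡ 239
s^16 ≡ 239^2 = 57121 ≡ 368
s^32 ≡ 368^2 = 135424 ≡ 429
s^64 ≡ 429^2 = 184041 ≡ 7
s^128 ≡ 7^2 = 49
181 = 128 + 32 + 16 + 4 + 1, so s^181 ≡ 49·429·368·197·7 ≡ 83 (mod 551)
The recovered value 83 does not match the digest 418.

no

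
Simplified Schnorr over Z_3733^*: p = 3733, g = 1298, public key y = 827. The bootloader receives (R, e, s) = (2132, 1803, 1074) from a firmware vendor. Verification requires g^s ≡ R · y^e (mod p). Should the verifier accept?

accept

g^s mod p:
1298^1074 mod 3733 = 2189
R · y^e mod p:
827^1803 mod 3733 = 1351
2132·1351 = 2880332 ≡ 2189 (mod 3733)
2189 ≡ 2189 (mod 3733); signature holds.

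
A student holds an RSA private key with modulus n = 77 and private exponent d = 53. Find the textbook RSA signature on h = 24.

19

h^53 mod 77 = 19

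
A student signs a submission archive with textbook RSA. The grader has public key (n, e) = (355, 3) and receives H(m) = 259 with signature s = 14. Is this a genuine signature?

genuine

Squares mod 355: s^1≡14, s^2≡196
3 = 2 + 1, so s^3 ≡ 196·14 ≡ 259 (mod 355)
259 = H(m), so the signature checks out.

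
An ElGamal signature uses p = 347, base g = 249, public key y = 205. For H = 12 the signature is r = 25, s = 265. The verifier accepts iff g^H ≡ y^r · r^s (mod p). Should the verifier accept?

accept

Left side g^H mod p:
249^2 = 62001 ≡ 235
249^4 ≡ 235^2 = 55225 ≡ 52
249^8 ≡ 52^2 = 2704 ≡ 275
12 = 8 + 4, so 249^12 ≡ 275·52 ≡ 73 (mod 347)
Right side y^r · r^s mod p:
205^2 = 42025 ≡ 38
205^4 ≡ 38^2 = 1444 ≡ 56
205^8 ≡ 56^2 = 3136 ≡ 13
205^16 ≡ 13^2 = 169
25 = 16 + 8 + 1, so 205^25 ≡ 169·13·205 ≡ 326 (mod 347)
25^2 = 625 ≡ 278
25^4 ≡ 278^2 = 77284 ≡ 250
25^8 ≡ 250^2 = 62500 ≡ 40
25^16 ≡ 40^2 = 1600 ≡ 212
25^32 ≡ 212^2 = 44944 ≡ 181
25^64 ≡ 181^2 = 32761 ≡ 143
25^128 ≡ 143^2 = 20449 ≡ 323
25^256 ≡ 323^2 = 104329 ≡ 229
265 = 256 + 8 + 1, so 25^265 ≡ 229·40·25 ≡ 327 (mod 347)
326·327 = 106602 ≡ 73 (mod 347)
73 ≡ 73 (mod 347), so the signature is genuine.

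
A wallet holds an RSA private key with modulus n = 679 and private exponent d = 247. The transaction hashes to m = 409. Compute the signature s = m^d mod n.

87

m^2 ≡ 409^2 = 167281 ≡ 247
m^4 ≡ 247^2 = 61009 ≡ 578
m^8 ≡ 578^2 = 334084 ≡ 16
m^16 ≡ 16^2 = 256
m^32 ≡ 256^2 = 65536 ≡ 352
m^64 ≡ 352^2 = 123904 ≡ 326
m^128 ≡ 326^2 = 106276 ≡ 352
247 = 128 + 64 + 32 + 16 + 4 + 2 + 1, so m^247 ≡ 352·326·352·256·578·247·409 ≡ 87 (mod 679)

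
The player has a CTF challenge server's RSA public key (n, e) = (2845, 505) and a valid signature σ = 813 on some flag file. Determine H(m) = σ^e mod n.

Squares mod 2845: σ^1≡813, σ^2≡929, σ^4≡1006, σ^8≡2061, σ^16≡136, σ^32≡1426, σ^64≡2146, σ^128≡2106, σ^256≡2726
505 = 256 + 128 + 64 + 32 + 16 + 8 + 1, so σ^505 ≡ 2726·2106·2146·1426·136·2061·813 ≡ 2563 (mod 2845)

2563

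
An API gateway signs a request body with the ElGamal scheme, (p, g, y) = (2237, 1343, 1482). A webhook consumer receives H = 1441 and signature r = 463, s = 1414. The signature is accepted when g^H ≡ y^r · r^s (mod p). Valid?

yes

Left side g^H mod p:
1343^1441 mod 2237 = 1601
Right side y^r · r^s mod p:
1482^463 mod 2237 = 1161
463^1414 mod 2237 = 1722
1161·1722 = 1999242 ≡ 1601 (mod 2237)
1601 ≡ 1601 (mod 2237), so the signature is genuine.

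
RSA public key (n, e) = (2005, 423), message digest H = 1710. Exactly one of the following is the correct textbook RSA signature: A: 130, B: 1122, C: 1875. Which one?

Candidate A: Squares mod 2005: 130^1≡130, 130^2≡860, 130^4≡1760, 130^8≡1880, 130^16≡1590, 130^32≡1800, 130^64≡1925, 130^128≡385, 130^256≡1860; 423 = 256 + 128 + 32 + 4 + 2 + 1, so 130^423 ≡ 1860·385·1800·1760·860·130 ≡ 1710 (mod 2005)
  → matches H = 1710
Candidate B: Squares mod 2005: 1122^1≡1122, 1122^2≡1749, 1122^4≡1376, 1122^8≡656, 1122^16≡1266, 1122^32≡761, 1122^64≡1681, 1122^128≡716, 1122^256≡1381; 423 = 256 + 128 + 32 + 4 + 2 + 1, so 1122^423 ≡ 1381·716·761·1376·1749·1122 ≡ 1673 (mod 2005)
Candidate C: Squares mod 2005: 1875^1≡1875, 1875^2≡860, 1875^4≡1760, 1875^8≡1880, 1875^16≡1590, 1875^32≡1800, 1875^64≡1925, 1875^128≡385, 1875^256≡1860; 423 = 256 + 128 + 32 + 4 + 2 + 1, so 1875^423 ≡ 1860·385·1800·1760·860·1875 ≡ 295 (mod 2005)

A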